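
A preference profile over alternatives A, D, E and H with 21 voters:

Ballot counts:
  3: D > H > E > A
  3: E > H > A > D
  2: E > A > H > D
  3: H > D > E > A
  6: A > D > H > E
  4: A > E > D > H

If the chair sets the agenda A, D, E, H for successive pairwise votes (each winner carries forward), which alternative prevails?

Round 1: A vs D — 15–6, A advances.
Round 2: A vs E — 10–11, E advances.
Round 3: E vs H — 9–12, H advances.
H survives the agenda.

H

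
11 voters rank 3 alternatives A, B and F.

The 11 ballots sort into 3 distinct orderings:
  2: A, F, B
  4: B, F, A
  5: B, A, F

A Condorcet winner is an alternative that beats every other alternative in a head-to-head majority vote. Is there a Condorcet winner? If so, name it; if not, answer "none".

B

Pairwise majorities:
A vs B: B, 9–2.
A vs F: A wins 7–4.
B vs F: B, 9–2.
Only B has no losses; B is the Condorcet winner.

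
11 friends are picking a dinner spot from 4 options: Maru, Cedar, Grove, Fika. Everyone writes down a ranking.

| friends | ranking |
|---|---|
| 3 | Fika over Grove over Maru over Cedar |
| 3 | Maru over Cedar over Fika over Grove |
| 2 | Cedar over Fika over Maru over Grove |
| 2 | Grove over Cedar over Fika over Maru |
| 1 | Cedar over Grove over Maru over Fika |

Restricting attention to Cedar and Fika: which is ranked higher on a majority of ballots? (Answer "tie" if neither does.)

Cedar

Ballots ranking Cedar above Fika: 3 + 2 + 2 + 1 = 8.
Ballots ranking Fika above Cedar: 11 − 8 = 3.
Cedar wins the head-to-head 8–3.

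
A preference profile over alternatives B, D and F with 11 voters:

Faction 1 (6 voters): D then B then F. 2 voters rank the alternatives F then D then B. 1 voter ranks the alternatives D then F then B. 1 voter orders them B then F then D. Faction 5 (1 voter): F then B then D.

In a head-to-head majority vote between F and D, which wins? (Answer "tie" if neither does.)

D

Ballots ranking F above D: 2 + 1 + 1 = 4.
Ballots ranking D above F: 11 − 4 = 7.
D wins the head-to-head 7–4.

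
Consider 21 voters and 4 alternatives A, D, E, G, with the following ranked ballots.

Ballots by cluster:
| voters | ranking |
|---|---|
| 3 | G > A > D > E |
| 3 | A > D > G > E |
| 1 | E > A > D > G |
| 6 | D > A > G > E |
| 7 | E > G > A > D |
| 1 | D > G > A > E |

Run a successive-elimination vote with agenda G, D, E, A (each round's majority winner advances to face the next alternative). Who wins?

Round 1: G vs D — 10–11, D advances.
Round 2: D vs E — 13–8, D advances.
Round 3: D vs A — 7–14, A advances.
A survives the agenda.

A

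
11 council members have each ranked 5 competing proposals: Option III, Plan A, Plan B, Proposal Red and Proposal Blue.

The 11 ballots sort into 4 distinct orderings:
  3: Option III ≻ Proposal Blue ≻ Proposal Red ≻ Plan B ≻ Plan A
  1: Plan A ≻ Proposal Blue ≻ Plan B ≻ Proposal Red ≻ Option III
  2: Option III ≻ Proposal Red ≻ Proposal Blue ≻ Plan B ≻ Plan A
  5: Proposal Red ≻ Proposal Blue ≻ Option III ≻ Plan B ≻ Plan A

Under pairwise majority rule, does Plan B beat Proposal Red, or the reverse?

Ballots ranking Plan B above Proposal Red: 1.
Ballots ranking Proposal Red above Plan B: 11 − 1 = 10.
Proposal Red wins the head-to-head 10–1.

Proposal Red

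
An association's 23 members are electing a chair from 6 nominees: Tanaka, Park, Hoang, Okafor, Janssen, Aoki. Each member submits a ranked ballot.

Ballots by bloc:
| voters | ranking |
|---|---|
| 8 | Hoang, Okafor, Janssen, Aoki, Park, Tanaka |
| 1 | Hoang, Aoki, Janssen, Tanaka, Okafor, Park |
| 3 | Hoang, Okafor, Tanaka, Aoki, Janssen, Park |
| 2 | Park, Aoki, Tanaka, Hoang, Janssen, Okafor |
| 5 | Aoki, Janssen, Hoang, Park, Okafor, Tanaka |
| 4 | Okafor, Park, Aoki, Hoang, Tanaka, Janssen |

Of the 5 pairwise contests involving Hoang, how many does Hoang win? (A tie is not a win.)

Hoang against each rival (23 voters):
Hoang vs Tanaka: Hoang is ranked higher on 8+1+3+5+4 = 21 ballots, Tanaka on 2. Hoang wins 21–2.
Hoang vs Park: Hoang preferred on 8+1+3+5 = 17 ballots; Hoang wins 17–6.
Hoang vs Okafor: Hoang wins 19–4.
Hoang–Janssen: Hoang 18–5.
Hoang vs Aoki: Hoang preferred on 8+1+3 = 12 ballots; Hoang wins 12–11.
Hoang beats Tanaka, Park, Okafor, Janssen, Aoki — 5 pairwise wins.

5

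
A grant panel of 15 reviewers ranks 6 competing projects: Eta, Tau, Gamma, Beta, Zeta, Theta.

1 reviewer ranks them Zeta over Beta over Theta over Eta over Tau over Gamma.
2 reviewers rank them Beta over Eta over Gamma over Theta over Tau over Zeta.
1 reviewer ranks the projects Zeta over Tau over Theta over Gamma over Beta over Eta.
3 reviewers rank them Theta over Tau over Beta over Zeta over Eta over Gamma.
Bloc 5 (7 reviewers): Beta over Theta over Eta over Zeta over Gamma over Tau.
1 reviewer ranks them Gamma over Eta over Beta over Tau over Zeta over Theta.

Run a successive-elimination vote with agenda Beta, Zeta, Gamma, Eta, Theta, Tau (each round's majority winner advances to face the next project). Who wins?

Beta

Round 1: Beta vs Zeta — 13–2, Beta advances.
Round 2: Beta vs Gamma — 13–2, Beta advances.
Round 3: Beta vs Eta — 14–1, Beta advances.
Round 4: Beta vs Theta — 11–4, Beta advances.
Round 5: Beta vs Tau — 11–4, Beta advances.
The agenda winner is Beta.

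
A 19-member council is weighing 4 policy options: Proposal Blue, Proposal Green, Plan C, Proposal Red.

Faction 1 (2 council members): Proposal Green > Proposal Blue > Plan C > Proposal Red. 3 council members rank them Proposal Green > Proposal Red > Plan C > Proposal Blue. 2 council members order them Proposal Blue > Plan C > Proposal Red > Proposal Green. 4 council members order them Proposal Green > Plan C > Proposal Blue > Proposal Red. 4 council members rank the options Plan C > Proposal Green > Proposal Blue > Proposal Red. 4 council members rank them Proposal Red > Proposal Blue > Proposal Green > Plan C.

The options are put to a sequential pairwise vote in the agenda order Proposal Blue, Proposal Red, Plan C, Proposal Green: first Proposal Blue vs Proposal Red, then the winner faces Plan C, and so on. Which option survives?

Round 1: Proposal Blue vs Proposal Red — 12–7, Proposal Blue advances.
Round 2: Proposal Blue vs Plan C — 8–11, Plan C advances.
Round 3: Plan C vs Proposal Green — 6–13, Proposal Green advances.
The agenda winner is Proposal Green.

Proposal Green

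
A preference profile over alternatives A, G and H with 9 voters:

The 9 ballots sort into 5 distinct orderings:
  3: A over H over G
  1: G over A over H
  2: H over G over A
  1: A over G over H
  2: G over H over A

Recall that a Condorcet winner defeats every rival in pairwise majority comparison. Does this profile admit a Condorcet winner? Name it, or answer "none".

Pairwise majorities:
A vs G: 4 to 5, G.
A vs H: A is ranked higher on 3+1+1 = 5 ballots, H on 4. A wins 5–4.
G vs H: G preferred on 1+1+2 = 4 ballots; H wins 5–4.
Every alternative loses at least once (A loses to G; G loses to H; H loses to A). The majority relation contains the cycle A > H > G > A, so there is no Condorcet winner.

none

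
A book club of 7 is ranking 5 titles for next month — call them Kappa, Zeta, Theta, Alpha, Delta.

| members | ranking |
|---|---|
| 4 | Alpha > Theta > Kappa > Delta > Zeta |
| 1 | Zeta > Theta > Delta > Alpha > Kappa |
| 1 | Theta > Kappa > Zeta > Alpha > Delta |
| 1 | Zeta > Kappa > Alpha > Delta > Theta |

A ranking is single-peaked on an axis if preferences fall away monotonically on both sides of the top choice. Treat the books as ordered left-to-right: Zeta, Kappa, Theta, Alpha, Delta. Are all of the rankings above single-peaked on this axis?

no

Axis positions: Zeta=1, Kappa=2, Theta=3, Alpha=4, Delta=5.
Cluster 1 (peak Alpha at position 4): ranking walks positions 4-3-2-5-1, expanding outward from the peak — single-peaked.
Cluster 2: ranking walks positions 1-3-5-4-2; Theta is ranked above Kappa even though Kappa lies between Theta and the peak Zeta on the axis — preferences dip and rise again. Not single-peaked.
Cluster 3 (peak Theta at position 3): ranking walks positions 3-2-1-4-5, expanding outward from the peak — single-peaked.
Cluster 4: ranking walks positions 1-2-4-5-3; Alpha is ranked above Theta even though Theta lies between Alpha and the peak Zeta on the axis — preferences dip and rise again. Not single-peaked.
Cluster 2 violates single-peakedness, so the profile is not single-peaked on this axis.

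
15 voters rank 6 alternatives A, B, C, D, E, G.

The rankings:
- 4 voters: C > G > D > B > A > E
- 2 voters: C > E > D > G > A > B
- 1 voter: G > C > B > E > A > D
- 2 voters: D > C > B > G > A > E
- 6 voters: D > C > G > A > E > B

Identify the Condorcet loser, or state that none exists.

Head-to-head results (15 voters):
A vs B: 8 to 7, A.
A vs C: C wins 15–0.
A vs D: A is ranked higher on 1 ballot, D on 14. D wins 14–1.
A vs E: 12 to 3, A.
A vs G: G, 15–0.
B–C: C 15–0.
B–D: D 14–1.
B vs E: E wins 8–7.
B–G: G 13–2.
C vs D: D, 8–7.
C vs E: C is ranked higher on 4+2+1+2+6 = 15 ballots, E on 0. C wins 15–0.
C vs G: 14 to 1, C.
D vs E: D is ranked higher on 4+2+6 = 12 ballots, E on 3. D wins 12–3.
D vs G: 10 to 5, D.
E–G: G 13–2.
B loses to every other alternative — it is the Condorcet loser.

B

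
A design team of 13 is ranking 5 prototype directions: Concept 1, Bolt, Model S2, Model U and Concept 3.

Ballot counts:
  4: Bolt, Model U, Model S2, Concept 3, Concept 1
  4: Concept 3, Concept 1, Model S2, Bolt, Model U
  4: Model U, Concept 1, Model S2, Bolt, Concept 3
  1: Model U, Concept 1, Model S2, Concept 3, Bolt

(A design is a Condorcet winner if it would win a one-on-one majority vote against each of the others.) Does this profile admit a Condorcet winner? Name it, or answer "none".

none

Head-to-head results (13 engineers):
Concept 1 vs Bolt: Concept 1 wins 9–4.
Concept 1 vs Model S2: Concept 1, 9–4.
Concept 1 vs Model U: Model U, 9–4.
Concept 1 vs Concept 3: Concept 3 wins 8–5.
Bolt vs Model S2: Model S2, 9–4.
Bolt vs Model U: Bolt wins 8–5.
Bolt–Concept 3: Bolt 8–5.
Model S2 vs Model U: Model U, 9–4.
Model S2 vs Concept 3: Model S2 wins 9–4.
Model U vs Concept 3: Model U wins 9–4.
Each design drops at least one matchup (Concept 1 loses to Model U; Bolt loses to Concept 1; Model S2 loses to Concept 1; Model U loses to Bolt; Concept 3 loses to Bolt); the cycle Concept 1 > Bolt > Model U > Concept 1 rules out a Condorcet winner.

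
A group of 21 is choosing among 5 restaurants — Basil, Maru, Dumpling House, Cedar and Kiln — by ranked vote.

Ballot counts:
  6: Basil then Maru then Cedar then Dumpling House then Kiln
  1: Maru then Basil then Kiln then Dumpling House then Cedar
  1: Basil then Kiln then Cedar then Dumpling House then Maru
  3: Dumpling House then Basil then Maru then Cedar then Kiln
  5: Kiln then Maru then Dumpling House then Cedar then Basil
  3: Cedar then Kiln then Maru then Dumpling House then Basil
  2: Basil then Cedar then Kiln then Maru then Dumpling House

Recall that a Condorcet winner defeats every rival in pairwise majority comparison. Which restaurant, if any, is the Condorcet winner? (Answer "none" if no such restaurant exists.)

none

Check each pair by majority over 21 ballots:
Basil–Maru: Basil 12–9.
Basil vs Dumpling House: Dumpling House wins 11–10.
Basil vs Cedar: 6+1+1+3+2 = 13 for Basil, 8 for Cedar — Basil by 13–8.
Basil vs Kiln: Basil, 13–8.
Maru vs Dumpling House: 6+1+5+3+2 = 17 for Maru, 4 for Dumpling House — Maru by 17–4.
Maru vs Cedar: 15 to 6, Maru.
Maru vs Kiln: Kiln, 11–10.
Dumpling House vs Cedar: Cedar, 12–9.
Dumpling House vs Kiln: 6+3 = 9 for Dumpling House, 12 for Kiln — Kiln by 12–9.
Cedar–Kiln: Cedar 14–7.
Every restaurant loses at least once (Basil loses to Dumpling House; Maru loses to Basil; Dumpling House loses to Maru; Cedar loses to Basil; Kiln loses to Basil). The majority relation contains the cycle Basil → Maru → Dumpling House → Basil, so there is no Condorcet winner.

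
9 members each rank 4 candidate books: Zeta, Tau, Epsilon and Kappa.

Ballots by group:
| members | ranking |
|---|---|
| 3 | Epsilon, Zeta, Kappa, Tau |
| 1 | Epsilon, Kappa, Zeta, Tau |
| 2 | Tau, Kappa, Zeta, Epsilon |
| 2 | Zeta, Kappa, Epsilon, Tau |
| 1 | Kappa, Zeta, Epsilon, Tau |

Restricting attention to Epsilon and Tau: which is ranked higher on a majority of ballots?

Ballots ranking Epsilon above Tau: 3 + 1 + 2 + 1 = 7.
Ballots ranking Tau above Epsilon: 9 − 7 = 2.
Epsilon wins the head-to-head 7–2.

Epsilon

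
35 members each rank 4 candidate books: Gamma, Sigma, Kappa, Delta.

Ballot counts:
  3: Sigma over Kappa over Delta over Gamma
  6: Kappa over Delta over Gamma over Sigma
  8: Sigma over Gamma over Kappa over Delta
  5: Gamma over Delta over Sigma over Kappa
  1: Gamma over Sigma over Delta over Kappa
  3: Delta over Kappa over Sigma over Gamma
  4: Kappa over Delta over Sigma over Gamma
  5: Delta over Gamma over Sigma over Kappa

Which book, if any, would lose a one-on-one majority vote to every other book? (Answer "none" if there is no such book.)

Head-to-head results (35 members):
Gamma–Sigma: Sigma 18–17.
Gamma–Kappa: Gamma 19–16.
Gamma vs Delta: Delta, 21–14.
Sigma–Kappa: Sigma 22–13.
Sigma vs Delta: 3+8+1 = 12 for Sigma, 23 for Delta — Delta by 23–12.
Kappa–Delta: Kappa 21–14.
No book is winless: Gamma beats Kappa; Sigma beats Gamma; Kappa beats Delta; Delta beats Gamma. There is no Condorcet loser.

none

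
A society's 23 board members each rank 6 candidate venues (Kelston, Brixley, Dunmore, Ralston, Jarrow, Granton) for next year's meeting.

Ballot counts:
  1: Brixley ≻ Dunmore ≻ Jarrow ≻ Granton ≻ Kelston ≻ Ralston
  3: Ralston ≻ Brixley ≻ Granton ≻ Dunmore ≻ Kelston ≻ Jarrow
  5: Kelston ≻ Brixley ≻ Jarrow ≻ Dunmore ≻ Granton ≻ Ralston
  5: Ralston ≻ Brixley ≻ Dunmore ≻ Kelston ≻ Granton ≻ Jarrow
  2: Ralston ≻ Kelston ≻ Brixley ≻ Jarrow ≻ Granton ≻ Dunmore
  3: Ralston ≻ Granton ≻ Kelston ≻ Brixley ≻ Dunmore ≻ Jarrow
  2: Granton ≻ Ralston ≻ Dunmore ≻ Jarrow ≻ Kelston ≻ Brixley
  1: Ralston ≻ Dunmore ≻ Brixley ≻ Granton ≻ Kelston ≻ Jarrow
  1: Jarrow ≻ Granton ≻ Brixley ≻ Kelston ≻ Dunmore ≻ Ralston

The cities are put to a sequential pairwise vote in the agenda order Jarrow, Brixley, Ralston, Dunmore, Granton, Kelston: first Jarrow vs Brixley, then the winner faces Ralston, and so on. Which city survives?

Round 1: Jarrow vs Brixley — 3–20, Brixley advances.
Round 2: Brixley vs Ralston — 7–16, Ralston advances.
Round 3: Ralston vs Dunmore — 16–7, Ralston advances.
Round 4: Ralston vs Granton — 14–9, Ralston advances.
Round 5: Ralston vs Kelston — 16–7, Ralston advances.
The agenda winner is Ralston.

Ralston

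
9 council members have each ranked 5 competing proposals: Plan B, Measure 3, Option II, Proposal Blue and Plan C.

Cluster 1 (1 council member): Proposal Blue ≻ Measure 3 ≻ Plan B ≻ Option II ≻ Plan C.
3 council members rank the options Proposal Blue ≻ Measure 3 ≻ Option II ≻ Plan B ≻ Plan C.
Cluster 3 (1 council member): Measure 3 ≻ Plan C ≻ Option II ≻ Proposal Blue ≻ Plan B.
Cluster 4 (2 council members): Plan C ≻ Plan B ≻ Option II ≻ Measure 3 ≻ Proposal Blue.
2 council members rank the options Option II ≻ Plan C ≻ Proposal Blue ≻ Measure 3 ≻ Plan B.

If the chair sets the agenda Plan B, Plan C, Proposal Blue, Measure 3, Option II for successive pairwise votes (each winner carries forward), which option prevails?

Measure 3

Round 1: Plan B vs Plan C — 4–5, Plan C advances.
Round 2: Plan C vs Proposal Blue — 5–4, Plan C advances.
Round 3: Plan C vs Measure 3 — 4–5, Measure 3 advances.
Round 4: Measure 3 vs Option II — 5–4, Measure 3 advances.
The agenda winner is Measure 3.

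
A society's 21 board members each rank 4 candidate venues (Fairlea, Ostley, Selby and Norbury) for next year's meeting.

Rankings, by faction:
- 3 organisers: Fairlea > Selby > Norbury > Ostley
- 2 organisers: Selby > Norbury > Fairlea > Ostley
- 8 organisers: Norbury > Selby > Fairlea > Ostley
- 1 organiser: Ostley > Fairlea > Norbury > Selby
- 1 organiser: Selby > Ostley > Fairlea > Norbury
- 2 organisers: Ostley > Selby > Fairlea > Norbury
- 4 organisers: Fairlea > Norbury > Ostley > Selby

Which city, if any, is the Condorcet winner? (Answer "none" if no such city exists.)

Head-to-head results (21 organisers):
Fairlea–Ostley: Fairlea 17–4.
Fairlea vs Selby: Selby, 13–8.
Fairlea vs Norbury: Fairlea, 11–10.
Ostley vs Selby: Selby wins 14–7.
Ostley vs Norbury: Norbury wins 17–4.
Selby–Norbury: Norbury 13–8.
Each city drops at least one matchup (Fairlea loses to Selby; Ostley loses to Fairlea; Selby loses to Norbury; Norbury loses to Fairlea); the cycle Fairlea > Norbury > Selby > Fairlea rules out a Condorcet winner.

none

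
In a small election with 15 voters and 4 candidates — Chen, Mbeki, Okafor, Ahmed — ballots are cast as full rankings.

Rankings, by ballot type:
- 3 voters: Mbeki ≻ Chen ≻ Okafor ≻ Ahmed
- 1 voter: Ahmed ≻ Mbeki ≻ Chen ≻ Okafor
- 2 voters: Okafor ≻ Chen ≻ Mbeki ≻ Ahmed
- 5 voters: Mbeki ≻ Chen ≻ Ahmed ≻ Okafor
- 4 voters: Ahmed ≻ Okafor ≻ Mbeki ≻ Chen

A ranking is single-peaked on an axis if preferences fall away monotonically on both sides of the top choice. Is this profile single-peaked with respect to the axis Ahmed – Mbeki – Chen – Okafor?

Axis positions: Ahmed=1, Mbeki=2, Chen=3, Okafor=4.
Ballot type 1 (peak Mbeki at position 2): ranking walks positions 2-3-4-1, expanding outward from the peak — single-peaked.
Ballot type 2 (peak Ahmed at position 1): ranking walks positions 1-2-3-4, expanding outward from the peak — single-peaked.
Ballot type 3 (peak Okafor at position 4): ranking walks positions 4-3-2-1, expanding outward from the peak — single-peaked.
Ballot type 4 (peak Mbeki at position 2): ranking walks positions 2-3-1-4, expanding outward from the peak — single-peaked.
Ballot type 5: ranking walks positions 1-4-2-3; Okafor is ranked above Mbeki even though Mbeki lies between Okafor and the peak Ahmed on the axis — preferences dip and rise again. Not single-peaked.
Ballot type 5 violates single-peakedness, so the profile is not single-peaked on this axis.

no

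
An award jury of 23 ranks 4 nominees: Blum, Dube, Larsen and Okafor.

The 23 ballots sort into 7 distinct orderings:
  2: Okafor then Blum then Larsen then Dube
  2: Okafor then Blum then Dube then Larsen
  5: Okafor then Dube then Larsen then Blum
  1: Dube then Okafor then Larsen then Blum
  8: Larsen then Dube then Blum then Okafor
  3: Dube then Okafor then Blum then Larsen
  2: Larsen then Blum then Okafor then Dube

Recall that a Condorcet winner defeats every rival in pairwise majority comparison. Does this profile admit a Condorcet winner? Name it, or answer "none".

none

Pairwise majorities:
Blum vs Dube: 2+2+2 = 6 for Blum, 17 for Dube — Dube by 17–6.
Blum vs Larsen: Blum is ranked higher on 2+2+3 = 7 ballots, Larsen on 16. Larsen wins 16–7.
Blum vs Okafor: 10 to 13, Okafor.
Dube vs Larsen: Dube preferred on 2+5+1+3 = 11 ballots; Larsen wins 12–11.
Dube vs Okafor: Dube preferred on 1+8+3 = 12 ballots; Dube wins 12–11.
Larsen vs Okafor: Larsen preferred on 8+2 = 10 ballots; Okafor wins 13–10.
Each nominee drops at least one matchup (Blum loses to Dube; Dube loses to Larsen; Larsen loses to Okafor; Okafor loses to Dube); the cycle Dube → Okafor → Larsen → Dube rules out a Condorcet winner.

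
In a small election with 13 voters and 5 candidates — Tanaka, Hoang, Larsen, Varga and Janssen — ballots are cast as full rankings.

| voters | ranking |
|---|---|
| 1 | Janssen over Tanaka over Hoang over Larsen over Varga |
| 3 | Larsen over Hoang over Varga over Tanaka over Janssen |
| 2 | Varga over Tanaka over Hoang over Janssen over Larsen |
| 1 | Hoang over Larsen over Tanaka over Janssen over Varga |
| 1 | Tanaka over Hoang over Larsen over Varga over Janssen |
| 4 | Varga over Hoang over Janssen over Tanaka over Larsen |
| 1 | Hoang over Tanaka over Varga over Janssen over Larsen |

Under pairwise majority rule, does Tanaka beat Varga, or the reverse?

Ballots ranking Tanaka above Varga: 1 + 1 + 1 + 1 = 4.
Ballots ranking Varga above Tanaka: 13 − 4 = 9.
Varga wins the head-to-head 9–4.

Varga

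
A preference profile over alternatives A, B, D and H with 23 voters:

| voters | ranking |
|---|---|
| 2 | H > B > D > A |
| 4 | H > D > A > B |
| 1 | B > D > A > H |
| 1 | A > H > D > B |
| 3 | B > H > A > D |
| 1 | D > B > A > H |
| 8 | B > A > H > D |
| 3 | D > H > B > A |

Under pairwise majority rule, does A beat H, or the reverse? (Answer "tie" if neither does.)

H

Ballots ranking A above H: 1 + 1 + 1 + 8 = 11.
Ballots ranking H above A: 23 − 11 = 12.
H wins the head-to-head 12–11.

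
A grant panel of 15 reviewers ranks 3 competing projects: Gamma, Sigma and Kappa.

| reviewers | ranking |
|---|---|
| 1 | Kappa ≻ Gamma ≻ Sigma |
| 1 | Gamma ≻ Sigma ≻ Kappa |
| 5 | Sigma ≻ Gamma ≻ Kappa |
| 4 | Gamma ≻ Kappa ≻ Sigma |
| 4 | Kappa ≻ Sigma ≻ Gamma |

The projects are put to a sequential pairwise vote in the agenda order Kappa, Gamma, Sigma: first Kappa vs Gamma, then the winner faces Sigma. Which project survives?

Round 1: Kappa vs Gamma — 5–10, Gamma advances.
Round 2: Gamma vs Sigma — 6–9, Sigma advances.
The agenda winner is Sigma.

Sigma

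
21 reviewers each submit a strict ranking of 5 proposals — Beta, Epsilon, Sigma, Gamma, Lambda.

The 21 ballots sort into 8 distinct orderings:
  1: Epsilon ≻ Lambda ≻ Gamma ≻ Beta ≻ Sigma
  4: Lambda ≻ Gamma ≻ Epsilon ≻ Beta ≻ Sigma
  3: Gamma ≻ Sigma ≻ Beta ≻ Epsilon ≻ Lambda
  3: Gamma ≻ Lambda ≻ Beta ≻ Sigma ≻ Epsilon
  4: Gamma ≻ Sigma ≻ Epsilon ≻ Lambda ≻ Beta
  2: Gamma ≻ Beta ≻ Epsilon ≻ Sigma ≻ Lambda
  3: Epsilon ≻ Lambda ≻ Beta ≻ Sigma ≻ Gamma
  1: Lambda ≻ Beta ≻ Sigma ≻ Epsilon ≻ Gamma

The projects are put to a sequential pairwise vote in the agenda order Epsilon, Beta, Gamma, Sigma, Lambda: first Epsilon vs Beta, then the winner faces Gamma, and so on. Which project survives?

Round 1: Epsilon vs Beta — 12–9, Epsilon advances.
Round 2: Epsilon vs Gamma — 5–16, Gamma advances.
Round 3: Gamma vs Sigma — 17–4, Gamma advances.
Round 4: Gamma vs Lambda — 12–9, Gamma advances.
Gamma survives the agenda.

Gamma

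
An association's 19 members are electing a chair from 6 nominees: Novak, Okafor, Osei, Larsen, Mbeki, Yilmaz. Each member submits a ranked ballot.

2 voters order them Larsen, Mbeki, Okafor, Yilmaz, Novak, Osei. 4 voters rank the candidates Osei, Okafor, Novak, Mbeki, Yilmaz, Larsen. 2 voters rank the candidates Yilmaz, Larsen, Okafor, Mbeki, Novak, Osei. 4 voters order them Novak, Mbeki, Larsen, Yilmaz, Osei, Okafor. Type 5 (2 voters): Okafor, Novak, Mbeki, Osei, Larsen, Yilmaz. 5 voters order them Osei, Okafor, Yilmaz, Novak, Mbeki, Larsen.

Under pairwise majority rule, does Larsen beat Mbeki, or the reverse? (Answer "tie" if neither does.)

Ballots ranking Larsen above Mbeki: 2 + 2 = 4.
Ballots ranking Mbeki above Larsen: 19 − 4 = 15.
Mbeki wins the head-to-head 15–4.

Mbeki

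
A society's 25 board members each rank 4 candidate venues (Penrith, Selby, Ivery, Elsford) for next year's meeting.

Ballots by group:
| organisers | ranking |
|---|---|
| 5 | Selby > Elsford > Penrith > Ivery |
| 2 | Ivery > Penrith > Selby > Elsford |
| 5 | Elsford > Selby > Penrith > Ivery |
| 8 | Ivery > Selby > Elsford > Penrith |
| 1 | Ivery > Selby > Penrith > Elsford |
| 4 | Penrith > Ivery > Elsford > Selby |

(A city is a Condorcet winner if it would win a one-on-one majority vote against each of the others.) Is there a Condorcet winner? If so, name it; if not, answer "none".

none

Pairwise majorities:
Penrith vs Selby: 6 to 19, Selby.
Penrith vs Ivery: Penrith is ranked higher on 5+5+4 = 14 ballots, Ivery on 11. Penrith wins 14–11.
Penrith vs Elsford: Penrith is ranked higher on 2+1+4 = 7 ballots, Elsford on 18. Elsford wins 18–7.
Selby vs Ivery: 5+5 = 10 for Selby, 15 for Ivery — Ivery by 15–10.
Selby vs Elsford: Selby is ranked higher on 5+2+8+1 = 16 ballots, Elsford on 9. Selby wins 16–9.
Ivery vs Elsford: 15 to 10, Ivery.
Every city loses at least once (Penrith loses to Selby; Selby loses to Ivery; Ivery loses to Penrith; Elsford loses to Selby). The majority relation contains the cycle Penrith > Ivery > Selby > Penrith, so there is no Condorcet winner.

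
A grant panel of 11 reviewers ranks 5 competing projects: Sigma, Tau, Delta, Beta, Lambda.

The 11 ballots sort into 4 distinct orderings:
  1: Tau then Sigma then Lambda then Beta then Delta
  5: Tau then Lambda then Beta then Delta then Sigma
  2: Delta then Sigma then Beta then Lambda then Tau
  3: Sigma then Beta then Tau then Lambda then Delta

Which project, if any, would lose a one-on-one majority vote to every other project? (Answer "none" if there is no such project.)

none

Pairwise majorities:
Sigma vs Tau: Tau wins 6–5.
Sigma vs Delta: Sigma preferred on 1+3 = 4 ballots; Delta wins 7–4.
Sigma vs Beta: 6 to 5, Sigma.
Sigma–Lambda: Sigma 6–5.
Tau–Delta: Tau 9–2.
Tau vs Beta: Tau preferred on 1+5 = 6 ballots; Tau wins 6–5.
Tau–Lambda: Tau 9–2.
Delta vs Beta: Beta wins 9–2.
Delta vs Lambda: Lambda, 9–2.
Beta vs Lambda: Beta preferred on 2+3 = 5 ballots; Lambda wins 6–5.
No project is winless: Sigma beats Beta; Tau beats Sigma; Delta beats Sigma; Beta beats Delta; Lambda beats Delta. There is no Condorcet loser.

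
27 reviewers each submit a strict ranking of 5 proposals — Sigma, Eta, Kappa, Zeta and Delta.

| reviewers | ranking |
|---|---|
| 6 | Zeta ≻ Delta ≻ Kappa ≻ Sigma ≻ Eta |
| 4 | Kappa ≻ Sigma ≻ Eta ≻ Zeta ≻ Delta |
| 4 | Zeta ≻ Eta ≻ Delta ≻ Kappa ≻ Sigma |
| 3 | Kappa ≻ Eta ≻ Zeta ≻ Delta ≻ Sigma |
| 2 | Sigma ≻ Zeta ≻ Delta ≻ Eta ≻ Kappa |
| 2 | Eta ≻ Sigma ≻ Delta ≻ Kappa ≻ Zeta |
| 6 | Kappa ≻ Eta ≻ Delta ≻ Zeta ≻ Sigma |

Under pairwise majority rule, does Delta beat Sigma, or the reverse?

Delta

Ballots ranking Delta above Sigma: 6 + 4 + 3 + 6 = 19.
Ballots ranking Sigma above Delta: 27 − 19 = 8.
Delta wins the head-to-head 19–8.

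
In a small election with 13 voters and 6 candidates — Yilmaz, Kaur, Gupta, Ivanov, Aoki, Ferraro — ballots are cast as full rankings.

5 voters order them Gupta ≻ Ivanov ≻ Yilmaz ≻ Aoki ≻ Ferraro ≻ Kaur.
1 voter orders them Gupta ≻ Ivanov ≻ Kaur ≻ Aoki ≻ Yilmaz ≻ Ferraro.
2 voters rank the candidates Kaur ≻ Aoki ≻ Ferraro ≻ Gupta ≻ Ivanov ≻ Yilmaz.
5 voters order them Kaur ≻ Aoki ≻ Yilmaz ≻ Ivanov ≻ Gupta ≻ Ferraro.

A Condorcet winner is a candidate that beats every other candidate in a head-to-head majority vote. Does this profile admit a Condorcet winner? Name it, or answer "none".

Kaur

Check each pair by majority over 13 ballots:
Yilmaz vs Kaur: Kaur, 8–5.
Yilmaz vs Gupta: 5 for Yilmaz, 8 for Gupta — Gupta by 8–5.
Yilmaz–Ivanov: Ivanov 8–5.
Yilmaz vs Aoki: Yilmaz preferred on 5 ballots; Aoki wins 8–5.
Yilmaz vs Ferraro: Yilmaz is ranked higher on 5+1+5 = 11 ballots, Ferraro on 2. Yilmaz wins 11–2.
Kaur vs Gupta: 7 to 6, Kaur.
Kaur vs Ivanov: Kaur is ranked higher on 2+5 = 7 ballots, Ivanov on 6. Kaur wins 7–6.
Kaur vs Aoki: Kaur is ranked higher on 1+2+5 = 8 ballots, Aoki on 5. Kaur wins 8–5.
Kaur vs Ferraro: Kaur, 8–5.
Gupta vs Ivanov: Gupta, 8–5.
Gupta vs Aoki: Gupta is ranked higher on 5+1 = 6 ballots, Aoki on 7. Aoki wins 7–6.
Gupta vs Ferraro: 11 to 2, Gupta.
Ivanov vs Aoki: Aoki, 7–6.
Ivanov vs Ferraro: 11 to 2, Ivanov.
Aoki–Ferraro: Aoki 13–0.
Only Kaur has no losses; Kaur is the Condorcet winner.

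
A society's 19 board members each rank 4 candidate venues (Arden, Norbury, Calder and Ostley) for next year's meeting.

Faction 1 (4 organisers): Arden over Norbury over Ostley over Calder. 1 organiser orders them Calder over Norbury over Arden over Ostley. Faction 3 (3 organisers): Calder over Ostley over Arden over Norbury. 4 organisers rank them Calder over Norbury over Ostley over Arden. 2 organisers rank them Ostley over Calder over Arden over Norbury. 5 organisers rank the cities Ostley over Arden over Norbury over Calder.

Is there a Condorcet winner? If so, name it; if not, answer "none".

Ostley

Check each pair by majority over 19 ballots:
Arden vs Norbury: Arden, 14–5.
Arden vs Calder: Calder, 10–9.
Arden vs Ostley: Ostley wins 14–5.
Norbury–Calder: Calder 10–9.
Norbury vs Ostley: Ostley, 10–9.
Calder–Ostley: Ostley 11–8.
Ostley defeats every rival head-to-head and is the Condorcet winner.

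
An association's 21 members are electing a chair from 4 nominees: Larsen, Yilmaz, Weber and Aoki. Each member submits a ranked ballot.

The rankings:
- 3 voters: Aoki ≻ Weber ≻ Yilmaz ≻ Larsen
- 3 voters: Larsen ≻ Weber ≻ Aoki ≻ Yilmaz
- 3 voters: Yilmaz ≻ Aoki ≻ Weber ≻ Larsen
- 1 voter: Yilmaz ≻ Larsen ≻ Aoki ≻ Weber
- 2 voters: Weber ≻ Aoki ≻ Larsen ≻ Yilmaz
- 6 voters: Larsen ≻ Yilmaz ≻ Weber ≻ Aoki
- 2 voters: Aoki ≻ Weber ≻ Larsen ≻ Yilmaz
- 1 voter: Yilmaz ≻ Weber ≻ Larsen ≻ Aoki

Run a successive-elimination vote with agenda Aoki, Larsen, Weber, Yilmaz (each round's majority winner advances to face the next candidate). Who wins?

Yilmaz

Round 1: Aoki vs Larsen — 10–11, Larsen advances.
Round 2: Larsen vs Weber — 10–11, Weber advances.
Round 3: Weber vs Yilmaz — 10–11, Yilmaz advances.
The agenda winner is Yilmaz.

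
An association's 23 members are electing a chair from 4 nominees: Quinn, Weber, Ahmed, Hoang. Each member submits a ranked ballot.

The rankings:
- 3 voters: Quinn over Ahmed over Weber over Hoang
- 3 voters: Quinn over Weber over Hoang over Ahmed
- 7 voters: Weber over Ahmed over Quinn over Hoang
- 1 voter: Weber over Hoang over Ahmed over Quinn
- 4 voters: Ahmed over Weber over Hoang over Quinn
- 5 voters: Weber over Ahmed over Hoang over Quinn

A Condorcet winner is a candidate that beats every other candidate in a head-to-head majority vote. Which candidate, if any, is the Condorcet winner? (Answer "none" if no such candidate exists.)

Check each pair by majority over 23 ballots:
Quinn vs Weber: 3+3 = 6 for Quinn, 17 for Weber — Weber by 17–6.
Quinn vs Ahmed: Quinn is ranked higher on 3+3 = 6 ballots, Ahmed on 17. Ahmed wins 17–6.
Quinn vs Hoang: Quinn is ranked higher on 3+3+7 = 13 ballots, Hoang on 10. Quinn wins 13–10.
Weber vs Ahmed: Weber preferred on 3+7+1+5 = 16 ballots; Weber wins 16–7.
Weber vs Hoang: 3+3+7+1+4+5 = 23 for Weber, 0 for Hoang — Weber by 23–0.
Ahmed vs Hoang: 3+7+4+5 = 19 for Ahmed, 4 for Hoang — Ahmed by 19–4.
Weber beats each of Quinn, Ahmed, Hoang — Weber is the Condorcet winner.

Weber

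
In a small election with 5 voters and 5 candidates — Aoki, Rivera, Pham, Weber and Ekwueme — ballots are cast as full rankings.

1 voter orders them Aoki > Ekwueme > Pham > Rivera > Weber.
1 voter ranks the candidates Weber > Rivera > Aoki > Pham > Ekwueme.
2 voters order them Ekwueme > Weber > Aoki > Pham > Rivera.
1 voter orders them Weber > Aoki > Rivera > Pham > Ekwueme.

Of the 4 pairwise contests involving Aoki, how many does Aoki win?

Aoki against each rival (5 voters):
Aoki vs Rivera: Aoki wins 4–1.
Aoki vs Pham: 1+1+2+1 = 5 for Aoki, 0 for Pham — Aoki by 5–0.
Aoki vs Weber: Aoki preferred on 1 ballot; Weber wins 4–1.
Aoki vs Ekwueme: Aoki preferred on 1+1+1 = 3 ballots; Aoki wins 3–2.
Aoki beats Rivera, Pham, Ekwueme; loses to Weber — 3 pairwise wins.

3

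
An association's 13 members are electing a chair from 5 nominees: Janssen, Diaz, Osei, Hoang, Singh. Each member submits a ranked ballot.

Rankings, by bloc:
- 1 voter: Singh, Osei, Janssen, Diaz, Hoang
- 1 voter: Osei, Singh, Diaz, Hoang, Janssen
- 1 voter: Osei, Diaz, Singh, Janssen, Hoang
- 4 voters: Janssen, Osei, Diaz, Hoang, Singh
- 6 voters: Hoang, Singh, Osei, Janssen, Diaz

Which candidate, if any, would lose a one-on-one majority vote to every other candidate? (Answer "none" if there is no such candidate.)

none

Head-to-head results (13 voters):
Janssen vs Diaz: 1+4+6 = 11 for Janssen, 2 for Diaz — Janssen by 11–2.
Janssen vs Osei: Osei, 9–4.
Janssen vs Hoang: Janssen preferred on 1+1+4 = 6 ballots; Hoang wins 7–6.
Janssen vs Singh: Singh, 9–4.
Diaz vs Osei: Diaz is ranked higher on 0 ballots, Osei on 13. Osei wins 13–0.
Diaz–Hoang: Diaz 7–6.
Diaz–Singh: Singh 8–5.
Osei vs Hoang: Osei wins 7–6.
Osei vs Singh: Osei preferred on 1+1+4 = 6 ballots; Singh wins 7–6.
Hoang vs Singh: Hoang wins 10–3.
Every candidate wins at least one matchup (Janssen beats Diaz; Diaz beats Hoang; Osei beats Janssen; Hoang beats Janssen; Singh beats Janssen), so there is no Condorcet loser.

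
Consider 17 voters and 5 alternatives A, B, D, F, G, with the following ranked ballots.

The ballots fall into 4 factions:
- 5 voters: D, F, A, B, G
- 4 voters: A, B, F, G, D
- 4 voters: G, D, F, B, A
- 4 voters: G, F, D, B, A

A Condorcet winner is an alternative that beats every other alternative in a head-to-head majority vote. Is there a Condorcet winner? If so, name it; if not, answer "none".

none

Pairwise majorities:
A vs B: A is ranked higher on 5+4 = 9 ballots, B on 8. A wins 9–8.
A vs D: 4 to 13, D.
A vs F: A preferred on 4 ballots; F wins 13–4.
A vs G: 9 to 8, A.
B vs D: B preferred on 4 ballots; D wins 13–4.
B vs F: B preferred on 4 ballots; F wins 13–4.
B vs G: 5+4 = 9 for B, 8 for G — B by 9–8.
D vs F: D preferred on 5+4 = 9 ballots; D wins 9–8.
D vs G: D is ranked higher on 5 ballots, G on 12. G wins 12–5.
F vs G: F is ranked higher on 5+4 = 9 ballots, G on 8. F wins 9–8.
Each alternative drops at least one matchup (A loses to D; B loses to A; D loses to G; F loses to D; G loses to A); the cycle A > G > D > A rules out a Condorcet winner.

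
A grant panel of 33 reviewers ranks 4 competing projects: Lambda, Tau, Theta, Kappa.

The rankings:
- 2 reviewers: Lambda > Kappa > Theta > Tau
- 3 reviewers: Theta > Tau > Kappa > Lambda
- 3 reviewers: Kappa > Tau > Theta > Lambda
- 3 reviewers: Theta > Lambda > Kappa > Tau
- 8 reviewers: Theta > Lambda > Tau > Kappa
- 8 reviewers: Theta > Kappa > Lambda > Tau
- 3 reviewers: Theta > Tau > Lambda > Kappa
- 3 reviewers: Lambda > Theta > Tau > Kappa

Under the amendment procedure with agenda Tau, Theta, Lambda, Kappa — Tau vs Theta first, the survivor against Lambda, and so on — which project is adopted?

Round 1: Tau vs Theta — 3–30, Theta advances.
Round 2: Theta vs Lambda — 28–5, Theta advances.
Round 3: Theta vs Kappa — 28–5, Theta advances.
The agenda winner is Theta.

Theta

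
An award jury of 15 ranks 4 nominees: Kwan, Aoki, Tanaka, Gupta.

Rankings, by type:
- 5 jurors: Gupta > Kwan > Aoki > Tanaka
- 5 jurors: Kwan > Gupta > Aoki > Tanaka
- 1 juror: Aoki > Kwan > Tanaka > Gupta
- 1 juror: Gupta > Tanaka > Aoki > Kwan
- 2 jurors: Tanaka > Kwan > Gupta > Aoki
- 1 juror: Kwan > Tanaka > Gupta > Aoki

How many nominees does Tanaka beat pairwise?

0

Tanaka against each rival (15 jurors):
Tanaka vs Kwan: Tanaka is ranked higher on 1+2 = 3 ballots, Kwan on 12. Kwan wins 12–3.
Tanaka vs Aoki: Aoki, 11–4.
Tanaka–Gupta: Gupta 11–4.
Tanaka beats no one; loses to Kwan, Aoki, Gupta — 0 pairwise wins.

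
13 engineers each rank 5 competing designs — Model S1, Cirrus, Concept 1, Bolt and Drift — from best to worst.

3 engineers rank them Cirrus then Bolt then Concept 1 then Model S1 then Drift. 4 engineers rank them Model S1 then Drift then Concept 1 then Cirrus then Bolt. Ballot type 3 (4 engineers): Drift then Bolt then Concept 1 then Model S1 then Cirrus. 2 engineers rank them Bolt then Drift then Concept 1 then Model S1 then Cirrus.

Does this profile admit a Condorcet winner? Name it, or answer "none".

Check each pair by majority over 13 ballots:
Model S1 vs Cirrus: Model S1 is ranked higher on 4+4+2 = 10 ballots, Cirrus on 3. Model S1 wins 10–3.
Model S1 vs Concept 1: 4 to 9, Concept 1.
Model S1 vs Bolt: 4 to 9, Bolt.
Model S1 vs Drift: 3+4 = 7 for Model S1, 6 for Drift — Model S1 by 7–6.
Cirrus vs Concept 1: 3 for Cirrus, 10 for Concept 1 — Concept 1 by 10–3.
Cirrus vs Bolt: Cirrus preferred on 3+4 = 7 ballots; Cirrus wins 7–6.
Cirrus vs Drift: 3 to 10, Drift.
Concept 1 vs Bolt: 4 to 9, Bolt.
Concept 1 vs Drift: 3 to 10, Drift.
Bolt vs Drift: Bolt is ranked higher on 3+2 = 5 ballots, Drift on 8. Drift wins 8–5.
Each design drops at least one matchup (Model S1 loses to Concept 1; Cirrus loses to Model S1; Concept 1 loses to Bolt; Bolt loses to Cirrus; Drift loses to Model S1); the cycle Model S1 > Cirrus > Bolt > Model S1 rules out a Condorcet winner.

none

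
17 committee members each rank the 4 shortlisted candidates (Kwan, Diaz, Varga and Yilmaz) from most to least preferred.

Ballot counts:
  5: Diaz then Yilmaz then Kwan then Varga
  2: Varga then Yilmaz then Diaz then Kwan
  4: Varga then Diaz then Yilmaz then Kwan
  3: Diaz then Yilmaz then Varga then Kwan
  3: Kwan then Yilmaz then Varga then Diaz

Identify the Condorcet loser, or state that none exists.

Head-to-head results (17 committee members):
Kwan vs Diaz: Diaz, 14–3.
Kwan vs Varga: Varga, 9–8.
Kwan–Yilmaz: Yilmaz 14–3.
Diaz vs Varga: Varga, 9–8.
Diaz vs Yilmaz: 5+4+3 = 12 for Diaz, 5 for Yilmaz — Diaz by 12–5.
Varga vs Yilmaz: Varga preferred on 2+4 = 6 ballots; Yilmaz wins 11–6.
Only Kwan has no wins; Kwan is the Condorcet loser.

Kwan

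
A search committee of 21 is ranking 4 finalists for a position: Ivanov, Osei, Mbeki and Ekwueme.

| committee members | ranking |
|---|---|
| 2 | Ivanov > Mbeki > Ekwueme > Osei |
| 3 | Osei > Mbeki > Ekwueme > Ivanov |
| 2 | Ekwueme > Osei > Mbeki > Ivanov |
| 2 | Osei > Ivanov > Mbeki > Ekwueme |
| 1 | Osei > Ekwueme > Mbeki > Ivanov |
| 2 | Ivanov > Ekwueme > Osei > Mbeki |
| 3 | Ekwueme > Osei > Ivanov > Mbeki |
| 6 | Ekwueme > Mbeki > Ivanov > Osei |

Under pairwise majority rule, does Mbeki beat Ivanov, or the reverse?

Ballots ranking Mbeki above Ivanov: 3 + 2 + 1 + 6 = 12.
Ballots ranking Ivanov above Mbeki: 21 − 12 = 9.
Mbeki wins the head-to-head 12–9.

Mbeki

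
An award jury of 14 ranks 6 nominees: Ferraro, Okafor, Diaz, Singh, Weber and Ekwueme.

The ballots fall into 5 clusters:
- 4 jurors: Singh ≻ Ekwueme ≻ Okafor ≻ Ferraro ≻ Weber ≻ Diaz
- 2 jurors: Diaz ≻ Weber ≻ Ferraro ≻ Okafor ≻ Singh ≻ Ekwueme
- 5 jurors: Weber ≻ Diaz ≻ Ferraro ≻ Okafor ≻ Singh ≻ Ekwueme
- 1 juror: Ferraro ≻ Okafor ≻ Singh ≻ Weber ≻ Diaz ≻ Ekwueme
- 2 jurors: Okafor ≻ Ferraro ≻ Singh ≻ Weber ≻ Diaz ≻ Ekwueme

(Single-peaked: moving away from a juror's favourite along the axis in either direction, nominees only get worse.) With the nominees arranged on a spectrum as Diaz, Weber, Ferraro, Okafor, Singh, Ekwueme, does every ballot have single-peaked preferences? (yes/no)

Axis positions: Diaz=1, Weber=2, Ferraro=3, Okafor=4, Singh=5, Ekwueme=6.
Cluster 1 (peak Singh at position 5): ranking walks positions 5-6-4-3-2-1, expanding outward from the peak — single-peaked.
Cluster 2 (peak Diaz at position 1): ranking walks positions 1-2-3-4-5-6, expanding outward from the peak — single-peaked.
Cluster 3 (peak Weber at position 2): ranking walks positions 2-1-3-4-5-6, expanding outward from the peak — single-peaked.
Cluster 4 (peak Ferraro at position 3): ranking walks positions 3-4-5-2-1-6, expanding outward from the peak — single-peaked.
Cluster 5 (peak Okafor at position 4): ranking walks positions 4-3-5-2-1-6, expanding outward from the peak — single-peaked.
Every ranking is single-peaked on this axis.

yes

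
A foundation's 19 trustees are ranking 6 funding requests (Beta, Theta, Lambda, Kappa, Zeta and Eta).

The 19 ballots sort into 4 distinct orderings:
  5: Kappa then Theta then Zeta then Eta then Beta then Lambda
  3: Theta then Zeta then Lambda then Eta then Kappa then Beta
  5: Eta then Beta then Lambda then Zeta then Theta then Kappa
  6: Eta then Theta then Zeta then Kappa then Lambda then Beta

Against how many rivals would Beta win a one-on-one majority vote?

Beta against each rival (19 reviewers):
Beta vs Theta: Beta preferred on 5 ballots; Theta wins 14–5.
Beta vs Lambda: Beta is ranked higher on 5+5 = 10 ballots, Lambda on 9. Beta wins 10–9.
Beta vs Kappa: Beta is ranked higher on 5 ballots, Kappa on 14. Kappa wins 14–5.
Beta vs Zeta: Zeta, 14–5.
Beta–Eta: Eta 19–0.
Beta beats Lambda; loses to Theta, Kappa, Zeta, Eta — 1 pairwise win.

1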